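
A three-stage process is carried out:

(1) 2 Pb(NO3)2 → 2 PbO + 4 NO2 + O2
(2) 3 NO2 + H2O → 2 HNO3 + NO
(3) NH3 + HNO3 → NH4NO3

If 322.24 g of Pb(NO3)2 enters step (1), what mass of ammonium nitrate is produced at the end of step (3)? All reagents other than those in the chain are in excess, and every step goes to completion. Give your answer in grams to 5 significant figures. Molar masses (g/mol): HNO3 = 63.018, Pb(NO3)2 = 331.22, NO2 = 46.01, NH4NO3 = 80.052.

103.84 g

n(Pb(NO3)2) = 322.24 / 331.22 = 0.972888 mol.
Reaction (1): Pb(NO3)2→NO2 ratio 2:4 ⇒ n(NO2) = 1.94578 mol.
Reaction (2): NO2→HNO3 ratio 3:2 ⇒ n(HNO3) = 1.29718 mol.
Reaction (3): HNO3→NH4NO3 ratio 1:1 ⇒ n(NH4NO3) = 1.29718 mol.
Mass of NH4NO3 = 1.29718 × 80.052 = 103.842 g.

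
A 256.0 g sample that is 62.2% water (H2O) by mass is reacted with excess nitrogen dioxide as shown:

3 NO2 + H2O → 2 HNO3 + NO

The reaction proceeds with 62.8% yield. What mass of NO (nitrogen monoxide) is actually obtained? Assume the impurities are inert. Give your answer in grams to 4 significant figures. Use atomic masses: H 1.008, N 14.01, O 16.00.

Pure H2O available = 256.0 g × 0.622 = 159.23 g.
M(H2O) = 2(1.008) + 16.00 = 18.016 g/mol.
M(NO) = 14.01 + 16.00 = 30.01 g/mol.
n(H2O) = 159.23 g / 18.016 g/mol = 8.8384 mol.
From the equation the H2O:NO mole ratio is 1:1, so n(NO) = 8.8384 × 1/1 = 8.8384 mol.
Mass of NO = 8.8384 mol × 30.01 g/mol = 265.24 g.
Actual mass collected = 265.24 g × 0.628 = 166.57 g.

166.6 g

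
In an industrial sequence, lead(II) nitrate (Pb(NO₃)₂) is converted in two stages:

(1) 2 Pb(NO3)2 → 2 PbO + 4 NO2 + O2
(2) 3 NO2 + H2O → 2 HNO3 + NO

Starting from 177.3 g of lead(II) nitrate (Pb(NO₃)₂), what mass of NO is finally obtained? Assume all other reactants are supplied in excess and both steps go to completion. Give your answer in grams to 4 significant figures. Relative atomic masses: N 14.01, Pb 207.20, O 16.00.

10.71 g

M(Pb(NO3)2) = 207.20 + 2(14.01) + 6(16.00) = 331.22 g/mol.
M(NO) = 14.01 + 16.00 = 30.01 g/mol.
n(Pb(NO3)2) = 177.30 / 331.22 = 0.53529 mol.
Step 1 gives a 2:4 ratio of Pb(NO3)2 to NO2, so n(NO2) = 1.0706 mol.
In step 2 the NO2:NO ratio is 3:1, so n(NO) = 0.35686 mol.
Mass of NO = 0.35686 × 30.01 = 10.709 g.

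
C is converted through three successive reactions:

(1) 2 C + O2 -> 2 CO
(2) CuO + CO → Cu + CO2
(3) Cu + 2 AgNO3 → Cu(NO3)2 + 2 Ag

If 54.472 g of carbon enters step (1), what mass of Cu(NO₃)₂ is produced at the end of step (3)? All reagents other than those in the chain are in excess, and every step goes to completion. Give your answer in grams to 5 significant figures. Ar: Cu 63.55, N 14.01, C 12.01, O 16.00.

M(C) = 12.01 g/mol.
M(Cu(NO3)2) = 63.55 + 2(14.01) + 6(16.00) = 187.57 g/mol.
n(C) = 54.472 / 12.01 = 4.53555 mol.
Reaction (1): C→CO ratio 2:2 ⇒ n(CO) = 4.53555 mol.
Reaction (2): CO→Cu ratio 1:1 ⇒ n(Cu) = 4.53555 mol.
Reaction (3): Cu→Cu(NO3)2 ratio 1:1 ⇒ n(Cu(NO3)2) = 4.53555 mol.
Mass of Cu(NO3)2 = 4.53555 × 187.57 = 850.734 g.

850.73 g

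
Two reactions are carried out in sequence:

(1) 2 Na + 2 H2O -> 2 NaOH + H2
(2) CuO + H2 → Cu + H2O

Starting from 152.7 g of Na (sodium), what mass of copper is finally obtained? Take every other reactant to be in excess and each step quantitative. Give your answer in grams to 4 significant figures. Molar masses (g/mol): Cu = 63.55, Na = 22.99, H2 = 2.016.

211.1 g

n(Na) = 152.70 / 22.99 = 6.6420 mol.
Step 1 gives a 2:1 ratio of Na to H2, so n(H2) = 3.3210 mol.
In step 2 the H2:Cu ratio is 1:1, so n(Cu) = 3.3210 mol.
Mass of Cu = 3.3210 × 63.55 = 211.05 g.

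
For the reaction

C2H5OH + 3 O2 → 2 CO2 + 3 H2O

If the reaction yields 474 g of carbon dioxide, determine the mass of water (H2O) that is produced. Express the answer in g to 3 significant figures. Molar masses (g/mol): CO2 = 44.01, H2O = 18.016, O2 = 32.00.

291 g

n(CO2) = 474.0 g / 44.01 g/mol = 10.77 mol.
From the equation the CO2:H2O mole ratio is 2:3, so n(H2O) = 10.77 × 3/2 = 16.16 mol.
Mass of H2O = 16.16 mol × 18.016 g/mol = 291.1 g.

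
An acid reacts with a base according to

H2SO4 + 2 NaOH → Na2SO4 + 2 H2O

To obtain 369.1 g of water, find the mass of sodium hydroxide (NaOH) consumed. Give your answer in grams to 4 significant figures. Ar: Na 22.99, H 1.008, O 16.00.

M(H2O) = 2(1.008) + 16.00 = 18.016 g/mol.
M(NaOH) = 22.99 + 16.00 + 1.008 = 39.998 g/mol.
n(H2O) = 369.10 g / 18.016 g/mol = 20.487 mol.
From the equation the H2O:NaOH mole ratio is 2:2, so n(NaOH) = 20.487 × 2/2 = 20.487 mol.
Mass of NaOH = 20.487 mol × 39.998 g/mol = 819.45 g.

819.5 g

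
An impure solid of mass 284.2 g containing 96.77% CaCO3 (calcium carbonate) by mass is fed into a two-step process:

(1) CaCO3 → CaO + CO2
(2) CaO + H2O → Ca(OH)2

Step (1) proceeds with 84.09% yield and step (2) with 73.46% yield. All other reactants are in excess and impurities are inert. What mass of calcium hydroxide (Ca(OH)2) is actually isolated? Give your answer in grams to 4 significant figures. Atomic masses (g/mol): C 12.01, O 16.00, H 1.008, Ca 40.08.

Pure CaCO3 = 284.2 × 0.9677 = 275.02 g.
M(CaCO3) = 40.08 + 12.01 + 3(16.00) = 100.09 g/mol.
M(Ca(OH)2) = 40.08 + 2(16.00) + 2(1.008) = 74.096 g/mol.
n(CaCO3) = 275.02 / 100.09 = 2.7477 mol.
Step 1 (CaCO3:CaO = 1:1): theoretical n(CaO) = 2.7477 mol; at 84.09% yield, n(CaO) = 2.3106 mol.
Step 2 (CaO:Ca(OH)2 = 1:1): theoretical n(Ca(OH)2) = 2.3106 mol, so theoretical mass = 2.3106 × 74.096 = 171.20 g.
At 73.46% yield, actual mass of Ca(OH)2 = 171.20 × 0.7346 = 125.77 g.

125.8 g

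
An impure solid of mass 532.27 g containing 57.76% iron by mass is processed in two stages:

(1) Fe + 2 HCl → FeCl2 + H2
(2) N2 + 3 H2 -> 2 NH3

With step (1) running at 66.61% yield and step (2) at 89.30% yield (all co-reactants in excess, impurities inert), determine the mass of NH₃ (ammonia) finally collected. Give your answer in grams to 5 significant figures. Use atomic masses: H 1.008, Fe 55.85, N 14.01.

Pure Fe = 532.27 × 0.5776 = 307.439 g.
M(Fe) = 55.85 g/mol.
M(NH3) = 14.01 + 3(1.008) = 17.034 g/mol.
n(Fe) = 307.439 / 55.85 = 5.50473 mol.
Step 1 (Fe:H2 = 1:1): theoretical n(H2) = 5.50473 mol; at 66.61% yield, n(H2) = 3.66670 mol.
Step 2 (H2:NH3 = 3:2): theoretical n(NH3) = 2.44447 mol, so theoretical mass = 2.44447 × 17.034 = 41.6391 g.
At 89.30% yield, actual mass of NH3 = 41.6391 × 0.8930 = 37.1837 g.

37.184 g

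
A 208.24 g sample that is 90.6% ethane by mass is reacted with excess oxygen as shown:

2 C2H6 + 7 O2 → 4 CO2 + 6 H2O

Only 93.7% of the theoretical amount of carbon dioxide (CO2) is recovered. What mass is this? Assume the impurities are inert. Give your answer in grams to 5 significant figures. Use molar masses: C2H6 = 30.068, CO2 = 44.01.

517.50 g

Pure C2H6 available = 208.24 g × 0.906 = 188.665 g.
n(C2H6) = 188.665 g / 30.068 g/mol = 6.27463 mol.
From the equation the C2H6:CO2 mole ratio is 2:4, so n(CO2) = 6.27463 × 4/2 = 12.5493 mol.
Mass of CO2 = 12.5493 mol × 44.01 g/mol = 552.293 g.
Actual mass collected = 552.293 g × 0.937 = 517.498 g.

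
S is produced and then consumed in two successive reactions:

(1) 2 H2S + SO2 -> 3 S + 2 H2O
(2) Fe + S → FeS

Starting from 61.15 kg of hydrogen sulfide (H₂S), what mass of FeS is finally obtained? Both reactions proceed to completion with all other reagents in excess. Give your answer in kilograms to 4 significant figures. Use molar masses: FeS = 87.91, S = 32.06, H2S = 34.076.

61.15 kg = 61150 g.
n(H2S) = 61150 / 34.076 = 1794.5 mol.
Step 1 gives a 2:3 ratio of H2S to S, so n(S) = 2691.8 mol.
In step 2 the S:FeS ratio is 1:1, so n(FeS) = 2691.8 mol.
Mass of FeS = 2691.8 × 87.91 = 236630 g = 236.6 kg.

236.6 kg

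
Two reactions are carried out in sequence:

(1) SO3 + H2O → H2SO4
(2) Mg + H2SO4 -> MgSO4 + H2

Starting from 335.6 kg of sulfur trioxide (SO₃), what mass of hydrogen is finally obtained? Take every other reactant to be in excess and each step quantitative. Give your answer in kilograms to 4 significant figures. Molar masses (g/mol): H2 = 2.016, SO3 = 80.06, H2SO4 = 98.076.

8.451 kg

335.6 kg = 335600 g.
n(SO3) = 335600 / 80.06 = 4191.9 mol.
Step 1 gives a 1:1 ratio of SO3 to H2SO4, so n(H2SO4) = 4191.9 mol.
In step 2 the H2SO4:H2 ratio is 1:1, so n(H2) = 4191.9 mol.
Mass of H2 = 4191.9 × 2.016 = 8450.8 g = 8.451 kg.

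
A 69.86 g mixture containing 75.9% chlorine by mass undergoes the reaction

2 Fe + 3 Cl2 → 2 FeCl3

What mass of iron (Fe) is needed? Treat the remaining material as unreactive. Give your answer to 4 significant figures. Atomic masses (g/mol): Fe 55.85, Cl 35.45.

27.85 g

Mass of pure Cl2 = 69.86 g × 0.759 = 53.024 g.
M(Cl2) = 2(35.45) = 70.90 g/mol.
M(Fe) = 55.85 g/mol.
n(Cl2) = 53.024 g / 70.90 g/mol = 0.74787 mol.
From the equation the Cl2:Fe mole ratio is 3:2, so n(Fe) = 0.74787 × 2/3 = 0.49858 mol.
Mass of Fe = 0.49858 mol × 55.85 g/mol = 27.846 g.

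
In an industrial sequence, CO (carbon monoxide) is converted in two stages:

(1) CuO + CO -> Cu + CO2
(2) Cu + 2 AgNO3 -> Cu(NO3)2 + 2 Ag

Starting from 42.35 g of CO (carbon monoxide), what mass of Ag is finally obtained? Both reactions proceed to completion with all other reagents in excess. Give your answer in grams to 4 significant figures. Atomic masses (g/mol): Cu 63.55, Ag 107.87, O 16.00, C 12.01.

326.2 g

M(CO) = 12.01 + 16.00 = 28.01 g/mol.
M(Ag) = 107.87 g/mol.
n(CO) = 42.350 / 28.01 = 1.5120 mol.
Step 1 gives a 1:1 ratio of CO to Cu, so n(Cu) = 1.5120 mol.
In step 2 the Cu:Ag ratio is 1:2, so n(Ag) = 3.0239 mol.
Mass of Ag = 3.0239 × 107.87 = 326.19 g.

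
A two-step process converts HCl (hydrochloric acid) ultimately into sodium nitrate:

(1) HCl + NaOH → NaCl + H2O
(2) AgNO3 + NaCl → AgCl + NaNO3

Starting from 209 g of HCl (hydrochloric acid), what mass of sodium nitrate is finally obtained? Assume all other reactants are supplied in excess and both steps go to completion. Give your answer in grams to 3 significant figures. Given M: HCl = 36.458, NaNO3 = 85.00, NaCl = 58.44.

487 g

n(HCl) = 209.0 / 36.458 = 5.733 mol.
Step 1 gives a 1:1 ratio of HCl to NaCl, so n(NaCl) = 5.733 mol.
In step 2 the NaCl:NaNO3 ratio is 1:1, so n(NaNO3) = 5.733 mol.
Mass of NaNO3 = 5.733 × 85.00 = 487.3 g.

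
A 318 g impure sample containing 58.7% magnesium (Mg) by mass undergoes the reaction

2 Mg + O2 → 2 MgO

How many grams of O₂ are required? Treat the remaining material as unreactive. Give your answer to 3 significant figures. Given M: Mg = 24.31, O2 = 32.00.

Mass of pure Mg = 318 g × 0.587 = 186.7 g.
n(Mg) = 186.7 g / 24.31 g/mol = 7.679 mol.
From the equation the Mg:O2 mole ratio is 2:1, so n(O2) = 7.679 × 1/2 = 3.839 mol.
Mass of O2 = 3.839 mol × 32.00 g/mol = 122.9 g.

123 g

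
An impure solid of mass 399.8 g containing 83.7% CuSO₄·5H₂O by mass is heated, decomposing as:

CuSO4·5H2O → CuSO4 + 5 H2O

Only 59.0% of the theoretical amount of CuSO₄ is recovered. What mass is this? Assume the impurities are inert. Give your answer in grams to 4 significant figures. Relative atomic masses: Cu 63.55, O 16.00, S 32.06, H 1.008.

126.2 g

Pure CuSO4·5H2O available = 399.8 g × 0.837 = 334.63 g.
M(CuSO4·5H2O) = 63.55 + 32.06 + 9(16.00) + 10(1.008) = 249.69 g/mol.
M(CuSO4) = 63.55 + 32.06 + 4(16.00) = 159.61 g/mol.
n(CuSO4·5H2O) = 334.63 g / 249.69 g/mol = 1.3402 mol.
From the equation the CuSO4·5H2O:CuSO4 mole ratio is 1:1, so n(CuSO4) = 1.3402 × 1/1 = 1.3402 mol.
Mass of CuSO4 = 1.3402 mol × 159.61 g/mol = 213.91 g.
Actual mass collected = 213.91 g × 0.590 = 126.21 g.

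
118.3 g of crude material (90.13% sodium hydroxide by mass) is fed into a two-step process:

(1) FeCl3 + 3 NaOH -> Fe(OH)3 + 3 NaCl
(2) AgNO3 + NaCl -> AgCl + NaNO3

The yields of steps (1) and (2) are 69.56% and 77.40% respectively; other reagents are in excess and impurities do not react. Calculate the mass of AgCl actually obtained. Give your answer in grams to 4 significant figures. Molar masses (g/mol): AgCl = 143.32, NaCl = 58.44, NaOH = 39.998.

Pure NaOH = 118.3 × 0.9013 = 106.62 g.
n(NaOH) = 106.62 / 39.998 = 2.6657 mol.
Step 1 (NaOH:NaCl = 3:3): theoretical n(NaCl) = 2.6657 mol; at 69.56% yield, n(NaCl) = 1.8543 mol.
Step 2 (NaCl:AgCl = 1:1): theoretical n(AgCl) = 1.8543 mol, so theoretical mass = 1.8543 × 143.32 = 265.76 g.
At 77.40% yield, actual mass of AgCl = 265.76 × 0.7740 = 205.69 g.

205.7 g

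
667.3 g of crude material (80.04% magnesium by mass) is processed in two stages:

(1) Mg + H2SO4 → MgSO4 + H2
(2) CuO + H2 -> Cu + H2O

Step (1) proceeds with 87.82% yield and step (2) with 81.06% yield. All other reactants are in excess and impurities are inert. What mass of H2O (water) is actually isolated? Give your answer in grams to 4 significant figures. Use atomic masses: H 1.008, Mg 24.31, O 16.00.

Pure Mg = 667.3 × 0.8004 = 534.11 g.
M(Mg) = 24.31 g/mol.
M(H2O) = 2(1.008) + 16.00 = 18.016 g/mol.
n(Mg) = 534.11 / 24.31 = 21.971 mol.
Step 1 (Mg:H2 = 1:1): theoretical n(H2) = 21.971 mol; at 87.82% yield, n(H2) = 19.295 mol.
Step 2 (H2:H2O = 1:1): theoretical n(H2O) = 19.295 mol, so theoretical mass = 19.295 × 18.016 = 347.61 g.
At 81.06% yield, actual mass of H2O = 347.61 × 0.8106 = 281.77 g.

281.8 g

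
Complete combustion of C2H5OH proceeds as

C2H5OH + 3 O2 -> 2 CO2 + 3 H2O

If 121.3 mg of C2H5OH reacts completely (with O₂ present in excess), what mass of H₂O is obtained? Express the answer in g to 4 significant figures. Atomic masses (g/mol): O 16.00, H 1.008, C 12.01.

0.1423 g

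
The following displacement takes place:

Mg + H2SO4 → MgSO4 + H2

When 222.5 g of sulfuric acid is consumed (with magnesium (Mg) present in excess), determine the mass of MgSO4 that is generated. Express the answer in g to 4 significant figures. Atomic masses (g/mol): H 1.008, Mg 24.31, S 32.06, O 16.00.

273.1 g

M(H2SO4) = 2(1.008) + 32.06 + 4(16.00) = 98.076 g/mol.
M(MgSO4) = 24.31 + 32.06 + 4(16.00) = 120.37 g/mol.
n(H2SO4) = 222.50 g / 98.076 g/mol = 2.2686 mol.
From the equation the H2SO4:MgSO4 mole ratio is 1:1, so n(MgSO4) = 2.2686 × 1/1 = 2.2686 mol.
Mass of MgSO4 = 2.2686 mol × 120.37 g/mol = 273.08 g.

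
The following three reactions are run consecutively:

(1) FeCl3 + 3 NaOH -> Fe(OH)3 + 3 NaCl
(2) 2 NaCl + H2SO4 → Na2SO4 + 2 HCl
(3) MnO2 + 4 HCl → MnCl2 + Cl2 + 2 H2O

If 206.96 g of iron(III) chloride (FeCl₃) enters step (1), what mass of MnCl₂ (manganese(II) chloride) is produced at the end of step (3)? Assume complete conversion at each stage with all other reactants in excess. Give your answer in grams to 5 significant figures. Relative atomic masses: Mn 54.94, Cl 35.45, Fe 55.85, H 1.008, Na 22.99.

120.42 g

M(FeCl3) = 55.85 + 3(35.45) = 162.20 g/mol.
M(MnCl2) = 54.94 + 2(35.45) = 125.84 g/mol.
n(FeCl3) = 206.96 / 162.20 = 1.27596 mol.
Reaction (1): FeCl3→NaCl ratio 1:3 ⇒ n(NaCl) = 3.82787 mol.
Reaction (2): NaCl→HCl ratio 2:2 ⇒ n(HCl) = 3.82787 mol.
Reaction (3): HCl→MnCl2 ratio 4:1 ⇒ n(MnCl2) = 0.956967 mol.
Mass of MnCl2 = 0.956967 × 125.84 = 120.425 g.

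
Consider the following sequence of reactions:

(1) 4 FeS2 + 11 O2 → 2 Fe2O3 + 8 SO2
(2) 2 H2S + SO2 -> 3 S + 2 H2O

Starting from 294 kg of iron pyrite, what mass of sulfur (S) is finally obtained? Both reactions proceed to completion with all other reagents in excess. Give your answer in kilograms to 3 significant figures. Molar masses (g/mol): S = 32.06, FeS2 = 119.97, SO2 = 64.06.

294 kg = 294000 g.
n(FeS2) = 294000 / 119.97 = 2451 mol.
Step 1 gives a 4:8 ratio of FeS2 to SO2, so n(SO2) = 4901 mol.
In step 2 the SO2:S ratio is 1:3, so n(S) = 14700 mol.
Mass of S = 14700 × 32.06 = 471400 g = 471 kg.

471 kg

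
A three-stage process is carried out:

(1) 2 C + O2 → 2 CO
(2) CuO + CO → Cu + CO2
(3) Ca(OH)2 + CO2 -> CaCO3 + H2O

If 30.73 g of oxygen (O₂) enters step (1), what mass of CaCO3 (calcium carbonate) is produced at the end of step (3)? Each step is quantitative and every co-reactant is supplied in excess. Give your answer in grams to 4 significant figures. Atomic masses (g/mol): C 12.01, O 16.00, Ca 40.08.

M(O2) = 2(16.00) = 32.00 g/mol.
M(CaCO3) = 40.08 + 12.01 + 3(16.00) = 100.09 g/mol.
n(O2) = 30.73 / 32.00 = 0.96031 mol.
Reaction (1): O2→CO ratio 1:2 ⇒ n(CO) = 1.9206 mol.
Reaction (2): CO→CO2 ratio 1:1 ⇒ n(CO2) = 1.9206 mol.
Reaction (3): CO2→CaCO3 ratio 1:1 ⇒ n(CaCO3) = 1.9206 mol.
Mass of CaCO3 = 1.9206 × 100.09 = 192.24 g.

192.2 g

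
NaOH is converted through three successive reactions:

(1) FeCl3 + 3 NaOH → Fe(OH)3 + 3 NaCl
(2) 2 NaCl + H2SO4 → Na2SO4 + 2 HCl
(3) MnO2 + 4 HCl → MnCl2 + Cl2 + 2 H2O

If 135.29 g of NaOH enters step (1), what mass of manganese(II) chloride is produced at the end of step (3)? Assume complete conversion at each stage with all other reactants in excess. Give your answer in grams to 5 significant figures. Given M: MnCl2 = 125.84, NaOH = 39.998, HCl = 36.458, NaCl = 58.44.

n(NaOH) = 135.29 / 39.998 = 3.38242 mol.
Reaction (1): NaOH→NaCl ratio 3:3 ⇒ n(NaCl) = 3.38242 mol.
Reaction (2): NaCl→HCl ratio 2:2 ⇒ n(HCl) = 3.38242 mol.
Reaction (3): HCl→MnCl2 ratio 4:1 ⇒ n(MnCl2) = 0.845605 mol.
Mass of MnCl2 = 0.845605 × 125.84 = 106.411 g.

106.41 g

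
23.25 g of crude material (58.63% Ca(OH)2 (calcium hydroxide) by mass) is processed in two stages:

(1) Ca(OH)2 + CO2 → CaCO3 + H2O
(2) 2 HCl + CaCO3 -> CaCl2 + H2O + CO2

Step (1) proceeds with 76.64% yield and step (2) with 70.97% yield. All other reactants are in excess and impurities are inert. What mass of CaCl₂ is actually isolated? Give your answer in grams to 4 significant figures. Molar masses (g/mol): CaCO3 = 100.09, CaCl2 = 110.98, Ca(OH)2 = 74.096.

Pure Ca(OH)2 = 23.25 × 0.5863 = 13.631 g.
n(Ca(OH)2) = 13.631 / 74.096 = 0.18397 mol.
Step 1 (Ca(OH)2:CaCO3 = 1:1): theoretical n(CaCO3) = 0.18397 mol; at 76.64% yield, n(CaCO3) = 0.14099 mol.
Step 2 (CaCO3:CaCl2 = 1:1): theoretical n(CaCl2) = 0.14099 mol, so theoretical mass = 0.14099 × 110.98 = 15.648 g.
At 70.97% yield, actual mass of CaCl2 = 15.648 × 0.7097 = 11.105 g.

11.11 g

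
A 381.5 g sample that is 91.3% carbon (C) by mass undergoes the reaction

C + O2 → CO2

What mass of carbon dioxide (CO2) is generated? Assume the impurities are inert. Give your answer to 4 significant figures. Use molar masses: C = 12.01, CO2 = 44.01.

1276 g

Mass of pure C = 381.5 g × 0.913 = 348.31 g.
n(C) = 348.31 g / 12.01 g/mol = 29.002 mol.
From the equation the C:CO2 mole ratio is 1:1, so n(CO2) = 29.002 × 1/1 = 29.002 mol.
Mass of CO2 = 29.002 mol × 44.01 g/mol = 1276.4 g.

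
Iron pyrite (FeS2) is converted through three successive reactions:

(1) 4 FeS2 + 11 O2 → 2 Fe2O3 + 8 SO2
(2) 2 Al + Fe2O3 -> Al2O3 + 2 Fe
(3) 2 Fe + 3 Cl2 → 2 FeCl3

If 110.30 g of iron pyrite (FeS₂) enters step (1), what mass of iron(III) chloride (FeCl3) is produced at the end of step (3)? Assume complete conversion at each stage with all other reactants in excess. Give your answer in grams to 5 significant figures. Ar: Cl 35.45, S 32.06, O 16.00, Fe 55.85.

149.13 g

M(FeS2) = 55.85 + 2(32.06) = 119.97 g/mol.
M(FeCl3) = 55.85 + 3(35.45) = 162.20 g/mol.
n(FeS2) = 110.30 / 119.97 = 0.919397 mol.
Reaction (1): FeS2→Fe2O3 ratio 4:2 ⇒ n(Fe2O3) = 0.459698 mol.
Reaction (2): Fe2O3→Fe ratio 1:2 ⇒ n(Fe) = 0.919397 mol.
Reaction (3): Fe→FeCl3 ratio 2:2 ⇒ n(FeCl3) = 0.919397 mol.
Mass of FeCl3 = 0.919397 × 162.20 = 149.126 g.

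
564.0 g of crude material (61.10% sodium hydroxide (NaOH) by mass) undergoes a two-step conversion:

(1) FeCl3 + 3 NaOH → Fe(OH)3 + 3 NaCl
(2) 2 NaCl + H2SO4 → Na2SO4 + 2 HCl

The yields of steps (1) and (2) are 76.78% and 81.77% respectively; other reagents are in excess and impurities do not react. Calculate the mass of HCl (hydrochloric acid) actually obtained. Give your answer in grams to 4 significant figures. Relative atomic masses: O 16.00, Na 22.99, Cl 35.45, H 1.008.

197.2 g

Pure NaOH = 564.0 × 0.6110 = 344.60 g.
M(NaOH) = 22.99 + 16.00 + 1.008 = 39.998 g/mol.
M(HCl) = 1.008 + 35.45 = 36.458 g/mol.
n(NaOH) = 344.60 / 39.998 = 8.6155 mol.
Step 1 (NaOH:NaCl = 3:3): theoretical n(NaCl) = 8.6155 mol; at 76.78% yield, n(NaCl) = 6.6150 mol.
Step 2 (NaCl:HCl = 2:2): theoretical n(HCl) = 6.6150 mol, so theoretical mass = 6.6150 × 36.458 = 241.17 g.
At 81.77% yield, actual mass of HCl = 241.17 × 0.8177 = 197.20 g.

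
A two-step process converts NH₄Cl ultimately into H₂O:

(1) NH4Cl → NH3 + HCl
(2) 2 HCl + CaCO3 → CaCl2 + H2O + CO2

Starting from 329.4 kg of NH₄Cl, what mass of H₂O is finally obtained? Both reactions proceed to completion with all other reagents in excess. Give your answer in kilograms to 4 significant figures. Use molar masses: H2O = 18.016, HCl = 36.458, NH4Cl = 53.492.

329.4 kg = 329400 g.
n(NH4Cl) = 329400 / 53.492 = 6157.9 mol.
Step 1 gives a 1:1 ratio of NH4Cl to HCl, so n(HCl) = 6157.9 mol.
In step 2 the HCl:H2O ratio is 2:1, so n(H2O) = 3079.0 mol.
Mass of H2O = 3079.0 × 18.016 = 55471 g = 55.47 kg.

55.47 kg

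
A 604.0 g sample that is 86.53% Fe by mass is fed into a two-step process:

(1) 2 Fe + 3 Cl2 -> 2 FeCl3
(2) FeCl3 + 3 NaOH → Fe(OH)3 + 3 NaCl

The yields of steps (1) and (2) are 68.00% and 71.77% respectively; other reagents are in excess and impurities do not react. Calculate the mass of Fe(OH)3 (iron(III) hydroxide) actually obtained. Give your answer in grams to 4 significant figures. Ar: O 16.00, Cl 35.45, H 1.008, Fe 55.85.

Pure Fe = 604.0 × 0.8653 = 522.64 g.
M(Fe) = 55.85 g/mol.
M(Fe(OH)3) = 55.85 + 3(16.00) + 3(1.008) = 106.874 g/mol.
n(Fe) = 522.64 / 55.85 = 9.3579 mol.
Step 1 (Fe:FeCl3 = 2:2): theoretical n(FeCl3) = 9.3579 mol; at 68.00% yield, n(FeCl3) = 6.3634 mol.
Step 2 (FeCl3:Fe(OH)3 = 1:1): theoretical n(Fe(OH)3) = 6.3634 mol, so theoretical mass = 6.3634 × 106.874 = 680.08 g.
At 71.77% yield, actual mass of Fe(OH)3 = 680.08 × 0.7177 = 488.10 g.

488.1 g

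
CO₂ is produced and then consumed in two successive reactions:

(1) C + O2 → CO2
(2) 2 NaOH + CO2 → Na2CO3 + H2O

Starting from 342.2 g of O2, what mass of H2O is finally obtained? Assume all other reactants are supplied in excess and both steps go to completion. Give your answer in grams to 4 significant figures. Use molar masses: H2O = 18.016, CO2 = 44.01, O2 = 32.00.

192.7 g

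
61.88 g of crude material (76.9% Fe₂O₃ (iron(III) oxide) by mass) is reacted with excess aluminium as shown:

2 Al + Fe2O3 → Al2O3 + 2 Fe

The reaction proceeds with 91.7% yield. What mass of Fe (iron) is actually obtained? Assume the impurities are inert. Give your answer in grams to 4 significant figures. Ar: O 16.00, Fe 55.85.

30.52 g

Pure Fe2O3 available = 61.88 g × 0.769 = 47.586 g.
M(Fe2O3) = 2(55.85) + 3(16.00) = 159.70 g/mol.
M(Fe) = 55.85 g/mol.
n(Fe2O3) = 47.586 g / 159.70 g/mol = 0.29797 mol.
From the equation the Fe2O3:Fe mole ratio is 1:2, so n(Fe) = 0.29797 × 2/1 = 0.59594 mol.
Mass of Fe = 0.59594 mol × 55.85 g/mol = 33.283 g.
Actual mass collected = 33.283 g × 0.917 = 30.521 g.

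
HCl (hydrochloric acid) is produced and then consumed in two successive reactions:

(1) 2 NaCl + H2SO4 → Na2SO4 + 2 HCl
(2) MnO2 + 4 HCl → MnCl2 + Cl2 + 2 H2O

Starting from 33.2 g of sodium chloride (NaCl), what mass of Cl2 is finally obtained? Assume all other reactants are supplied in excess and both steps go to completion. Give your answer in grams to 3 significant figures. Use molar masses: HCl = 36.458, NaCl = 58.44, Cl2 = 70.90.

10.1 g

n(NaCl) = 33.20 / 58.44 = 0.5681 mol.
Step 1 gives a 2:2 ratio of NaCl to HCl, so n(HCl) = 0.5681 mol.
In step 2 the HCl:Cl2 ratio is 4:1, so n(Cl2) = 0.1420 mol.
Mass of Cl2 = 0.1420 × 70.90 = 10.07 g.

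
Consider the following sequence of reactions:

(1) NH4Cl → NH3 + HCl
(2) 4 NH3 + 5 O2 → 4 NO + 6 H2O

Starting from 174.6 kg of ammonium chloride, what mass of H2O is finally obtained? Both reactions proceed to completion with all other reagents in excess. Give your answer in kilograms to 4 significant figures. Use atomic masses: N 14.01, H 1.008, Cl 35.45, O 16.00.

88.21 kg

M(NH4Cl) = 14.01 + 4(1.008) + 35.45 = 53.492 g/mol.
M(H2O) = 2(1.008) + 16.00 = 18.016 g/mol.
174.6 kg = 174600 g.
n(NH4Cl) = 174600 / 53.492 = 3264.0 mol.
Step 1 gives a 1:1 ratio of NH4Cl to NH3, so n(NH3) = 3264.0 mol.
In step 2 the NH3:H2O ratio is 4:6, so n(H2O) = 4896.1 mol.
Mass of H2O = 4896.1 × 18.016 = 88207 g = 88.21 kg.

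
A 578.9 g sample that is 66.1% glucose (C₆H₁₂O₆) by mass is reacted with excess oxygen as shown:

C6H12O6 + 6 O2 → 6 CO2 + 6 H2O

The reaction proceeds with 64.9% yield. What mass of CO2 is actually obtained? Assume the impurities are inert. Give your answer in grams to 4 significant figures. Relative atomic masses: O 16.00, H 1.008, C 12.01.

364.0 g

Pure C6H12O6 available = 578.9 g × 0.661 = 382.65 g.
M(C6H12O6) = 6(12.01) + 12(1.008) + 6(16.00) = 180.156 g/mol.
M(CO2) = 12.01 + 2(16.00) = 44.01 g/mol.
n(C6H12O6) = 382.65 g / 180.156 g/mol = 2.1240 mol.
From the equation the C6H12O6:CO2 mole ratio is 1:6, so n(CO2) = 2.1240 × 6/1 = 12.744 mol.
Mass of CO2 = 12.744 mol × 44.01 g/mol = 560.87 g.
Actual mass collected = 560.87 g × 0.649 = 364.00 g.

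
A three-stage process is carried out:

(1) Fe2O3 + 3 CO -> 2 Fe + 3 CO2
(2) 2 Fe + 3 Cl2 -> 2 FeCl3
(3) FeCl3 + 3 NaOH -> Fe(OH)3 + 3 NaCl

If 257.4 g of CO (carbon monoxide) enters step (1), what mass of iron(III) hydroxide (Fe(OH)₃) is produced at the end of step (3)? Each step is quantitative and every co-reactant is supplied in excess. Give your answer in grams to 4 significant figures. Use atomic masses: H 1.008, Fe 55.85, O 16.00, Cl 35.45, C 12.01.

M(CO) = 12.01 + 16.00 = 28.01 g/mol.
M(Fe(OH)3) = 55.85 + 3(16.00) + 3(1.008) = 106.874 g/mol.
n(CO) = 257.4 / 28.01 = 9.1896 mol.
Reaction (1): CO→Fe ratio 3:2 ⇒ n(Fe) = 6.1264 mol.
Reaction (2): Fe→FeCl3 ratio 2:2 ⇒ n(FeCl3) = 6.1264 mol.
Reaction (3): FeCl3→Fe(OH)3 ratio 1:1 ⇒ n(Fe(OH)3) = 6.1264 mol.
Mass of Fe(OH)3 = 6.1264 × 106.874 = 654.75 g.

654.8 g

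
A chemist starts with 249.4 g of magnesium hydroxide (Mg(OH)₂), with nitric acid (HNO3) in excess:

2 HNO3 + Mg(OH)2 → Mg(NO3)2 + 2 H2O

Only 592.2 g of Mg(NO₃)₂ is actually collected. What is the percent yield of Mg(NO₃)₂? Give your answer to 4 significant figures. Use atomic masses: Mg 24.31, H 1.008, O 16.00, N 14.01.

93.37 %

M(Mg(OH)2) = 24.31 + 2(16.00) + 2(1.008) = 58.326 g/mol.
M(Mg(NO3)2) = 24.31 + 2(14.01) + 6(16.00) = 148.33 g/mol.
n(Mg(OH)2) = 249.40 g / 58.326 g/mol = 4.2760 mol.
From the equation the Mg(OH)2:Mg(NO3)2 mole ratio is 1:1, so n(Mg(NO3)2) = 4.2760 × 1/1 = 4.2760 mol.
Mass of Mg(NO3)2 = 4.2760 mol × 148.33 g/mol = 634.25 g.
This is the theoretical yield. Percent yield = 592.2 g / 634.25 g × 100% = 93.370%.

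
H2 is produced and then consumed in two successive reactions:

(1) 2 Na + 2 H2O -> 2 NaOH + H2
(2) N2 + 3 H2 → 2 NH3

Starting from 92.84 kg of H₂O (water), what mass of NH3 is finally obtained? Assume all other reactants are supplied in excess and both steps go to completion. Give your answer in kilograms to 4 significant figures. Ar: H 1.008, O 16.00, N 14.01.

M(H2O) = 2(1.008) + 16.00 = 18.016 g/mol.
M(NH3) = 14.01 + 3(1.008) = 17.034 g/mol.
92.84 kg = 92840 g.
n(H2O) = 92840 / 18.016 = 5153.2 mol.
Step 1 gives a 2:1 ratio of H2O to H2, so n(H2) = 2576.6 mol.
In step 2 the H2:NH3 ratio is 3:2, so n(NH3) = 1717.7 mol.
Mass of NH3 = 1717.7 × 17.034 = 29260 g = 29.26 kg.

29.26 kg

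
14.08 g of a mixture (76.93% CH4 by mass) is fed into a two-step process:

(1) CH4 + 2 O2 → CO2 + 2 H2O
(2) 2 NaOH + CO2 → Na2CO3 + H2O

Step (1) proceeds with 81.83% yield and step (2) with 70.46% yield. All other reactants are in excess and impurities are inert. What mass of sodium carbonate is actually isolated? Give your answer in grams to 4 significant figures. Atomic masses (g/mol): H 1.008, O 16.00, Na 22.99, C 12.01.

41.26 g

Pure CH4 = 14.08 × 0.7693 = 10.832 g.
M(CH4) = 12.01 + 4(1.008) = 16.042 g/mol.
M(Na2CO3) = 2(22.99) + 12.01 + 3(16.00) = 105.99 g/mol.
n(CH4) = 10.832 / 16.042 = 0.67521 mol.
Step 1 (CH4:CO2 = 1:1): theoretical n(CO2) = 0.67521 mol; at 81.83% yield, n(CO2) = 0.55253 mol.
Step 2 (CO2:Na2CO3 = 1:1): theoretical n(Na2CO3) = 0.55253 mol, so theoretical mass = 0.55253 × 105.99 = 58.562 g.
At 70.46% yield, actual mass of Na2CO3 = 58.562 × 0.7046 = 41.263 g.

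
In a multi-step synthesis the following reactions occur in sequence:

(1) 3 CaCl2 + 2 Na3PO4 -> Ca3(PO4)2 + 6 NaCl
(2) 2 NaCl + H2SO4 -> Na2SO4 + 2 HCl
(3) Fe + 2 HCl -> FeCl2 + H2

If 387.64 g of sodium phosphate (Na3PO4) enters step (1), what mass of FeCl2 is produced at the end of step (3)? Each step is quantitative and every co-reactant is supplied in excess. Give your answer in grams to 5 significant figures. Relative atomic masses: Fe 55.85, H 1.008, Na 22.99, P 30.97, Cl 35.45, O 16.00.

M(Na3PO4) = 3(22.99) + 30.97 + 4(16.00) = 163.94 g/mol.
M(FeCl2) = 55.85 + 2(35.45) = 126.75 g/mol.
n(Na3PO4) = 387.64 / 163.94 = 2.36452 mol.
Reaction (1): Na3PO4→NaCl ratio 2:6 ⇒ n(NaCl) = 7.09357 mol.
Reaction (2): NaCl→HCl ratio 2:2 ⇒ n(HCl) = 7.09357 mol.
Reaction (3): HCl→FeCl2 ratio 2:1 ⇒ n(FeCl2) = 3.54679 mol.
Mass of FeCl2 = 3.54679 × 126.75 = 449.555 g.

449.56 g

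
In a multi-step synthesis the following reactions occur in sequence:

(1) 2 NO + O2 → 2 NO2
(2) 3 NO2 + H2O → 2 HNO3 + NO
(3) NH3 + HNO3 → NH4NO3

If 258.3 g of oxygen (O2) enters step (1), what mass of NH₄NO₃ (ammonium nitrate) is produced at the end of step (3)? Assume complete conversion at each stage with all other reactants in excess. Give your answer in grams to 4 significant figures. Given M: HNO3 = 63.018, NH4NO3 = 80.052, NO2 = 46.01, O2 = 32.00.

n(O2) = 258.3 / 32.00 = 8.0719 mol.
Reaction (1): O2→NO2 ratio 1:2 ⇒ n(NO2) = 16.144 mol.
Reaction (2): NO2→HNO3 ratio 3:2 ⇒ n(HNO3) = 10.763 mol.
Reaction (3): HNO3→NH4NO3 ratio 1:1 ⇒ n(NH4NO3) = 10.763 mol.
Mass of NH4NO3 = 10.763 × 80.052 = 861.56 g.

861.6 g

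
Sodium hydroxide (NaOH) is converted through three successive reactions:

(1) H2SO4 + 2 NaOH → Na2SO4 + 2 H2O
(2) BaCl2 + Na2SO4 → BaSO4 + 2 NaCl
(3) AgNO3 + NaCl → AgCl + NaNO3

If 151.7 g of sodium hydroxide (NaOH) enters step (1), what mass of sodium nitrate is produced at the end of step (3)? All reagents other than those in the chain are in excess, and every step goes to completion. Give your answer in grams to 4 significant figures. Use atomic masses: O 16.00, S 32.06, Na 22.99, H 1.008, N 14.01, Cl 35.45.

M(NaOH) = 22.99 + 16.00 + 1.008 = 39.998 g/mol.
M(NaNO3) = 22.99 + 14.01 + 3(16.00) = 85.00 g/mol.
n(NaOH) = 151.7 / 39.998 = 3.7927 mol.
Reaction (1): NaOH→Na2SO4 ratio 2:1 ⇒ n(Na2SO4) = 1.8963 mol.
Reaction (2): Na2SO4→NaCl ratio 1:2 ⇒ n(NaCl) = 3.7927 mol.
Reaction (3): NaCl→NaNO3 ratio 1:1 ⇒ n(NaNO3) = 3.7927 mol.
Mass of NaNO3 = 3.7927 × 85.00 = 322.38 g.

322.4 g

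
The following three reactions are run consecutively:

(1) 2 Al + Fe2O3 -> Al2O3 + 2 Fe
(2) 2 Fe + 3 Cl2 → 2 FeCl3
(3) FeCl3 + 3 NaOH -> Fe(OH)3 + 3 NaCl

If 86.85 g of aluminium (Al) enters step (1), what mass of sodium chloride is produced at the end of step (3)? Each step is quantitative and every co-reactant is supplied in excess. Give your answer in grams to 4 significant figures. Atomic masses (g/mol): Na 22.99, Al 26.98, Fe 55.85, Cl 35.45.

564.4 g

M(Al) = 26.98 g/mol.
M(NaCl) = 22.99 + 35.45 = 58.44 g/mol.
n(Al) = 86.85 / 26.98 = 3.2191 mol.
Reaction (1): Al→Fe ratio 2:2 ⇒ n(Fe) = 3.2191 mol.
Reaction (2): Fe→FeCl3 ratio 2:2 ⇒ n(FeCl3) = 3.2191 mol.
Reaction (3): FeCl3→NaCl ratio 1:3 ⇒ n(NaCl) = 9.6572 mol.
Mass of NaCl = 9.6572 × 58.44 = 564.36 g.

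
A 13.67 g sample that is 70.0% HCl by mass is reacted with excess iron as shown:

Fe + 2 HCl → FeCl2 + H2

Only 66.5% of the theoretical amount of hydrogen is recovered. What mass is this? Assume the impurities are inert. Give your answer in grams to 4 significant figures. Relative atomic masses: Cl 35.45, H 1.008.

0.1759 g

Pure HCl available = 13.67 g × 0.700 = 9.5690 g.
M(HCl) = 1.008 + 35.45 = 36.458 g/mol.
M(H2) = 2(1.008) = 2.016 g/mol.
n(HCl) = 9.5690 g / 36.458 g/mol = 0.26247 mol.
From the equation the HCl:H2 mole ratio is 2:1, so n(H2) = 0.26247 × 1/2 = 0.13123 mol.
Mass of H2 = 0.13123 mol × 2.016 g/mol = 0.26457 g.
Actual mass collected = 0.26457 g × 0.665 = 0.17594 g.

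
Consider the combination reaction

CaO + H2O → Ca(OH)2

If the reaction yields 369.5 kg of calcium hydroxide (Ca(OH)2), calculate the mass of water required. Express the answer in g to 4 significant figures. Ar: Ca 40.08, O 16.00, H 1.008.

89840 g

M(Ca(OH)2) = 40.08 + 2(16.00) + 2(1.008) = 74.096 g/mol.
M(H2O) = 2(1.008) + 16.00 = 18.016 g/mol.
Convert: 369.5 kg = 369500 g.
n(Ca(OH)2) = 369500 g / 74.096 g/mol = 4986.8 mol.
From the equation the Ca(OH)2:H2O mole ratio is 1:1, so n(H2O) = 4986.8 × 1/1 = 4986.8 mol.
Mass of H2O = 4986.8 mol × 18.016 g/mol = 89842 g.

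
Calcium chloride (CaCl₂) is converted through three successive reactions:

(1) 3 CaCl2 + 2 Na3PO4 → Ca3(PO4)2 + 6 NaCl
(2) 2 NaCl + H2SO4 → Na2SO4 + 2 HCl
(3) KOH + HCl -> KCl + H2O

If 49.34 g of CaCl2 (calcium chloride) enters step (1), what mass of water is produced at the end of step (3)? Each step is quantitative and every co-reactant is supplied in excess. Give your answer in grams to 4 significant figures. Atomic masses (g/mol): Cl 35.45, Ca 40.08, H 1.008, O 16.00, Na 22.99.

M(CaCl2) = 40.08 + 2(35.45) = 110.98 g/mol.
M(H2O) = 2(1.008) + 16.00 = 18.016 g/mol.
n(CaCl2) = 49.34 / 110.98 = 0.44458 mol.
Reaction (1): CaCl2→NaCl ratio 3:6 ⇒ n(NaCl) = 0.88917 mol.
Reaction (2): NaCl→HCl ratio 2:2 ⇒ n(HCl) = 0.88917 mol.
Reaction (3): HCl→H2O ratio 1:1 ⇒ n(H2O) = 0.88917 mol.
Mass of H2O = 0.88917 × 18.016 = 16.019 g.

16.02 g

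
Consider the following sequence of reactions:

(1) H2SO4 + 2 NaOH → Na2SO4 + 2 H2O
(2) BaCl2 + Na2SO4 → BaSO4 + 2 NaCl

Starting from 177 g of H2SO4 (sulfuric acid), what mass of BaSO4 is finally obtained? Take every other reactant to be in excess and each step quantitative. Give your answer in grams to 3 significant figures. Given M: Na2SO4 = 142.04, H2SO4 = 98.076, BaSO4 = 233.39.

421 g

n(H2SO4) = 177.0 / 98.076 = 1.805 mol.
Step 1 gives a 1:1 ratio of H2SO4 to Na2SO4, so n(Na2SO4) = 1.805 mol.
In step 2 the Na2SO4:BaSO4 ratio is 1:1, so n(BaSO4) = 1.805 mol.
Mass of BaSO4 = 1.805 × 233.39 = 421.2 g.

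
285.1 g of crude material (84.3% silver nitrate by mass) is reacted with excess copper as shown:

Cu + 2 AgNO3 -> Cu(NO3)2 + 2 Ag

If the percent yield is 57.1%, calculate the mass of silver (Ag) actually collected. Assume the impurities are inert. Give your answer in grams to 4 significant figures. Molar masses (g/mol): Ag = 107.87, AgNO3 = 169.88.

87.14 g

Pure AgNO3 available = 285.1 g × 0.843 = 240.34 g.
n(AgNO3) = 240.34 g / 169.88 g/mol = 1.4148 mol.
From the equation the AgNO3:Ag mole ratio is 2:2, so n(Ag) = 1.4148 × 2/2 = 1.4148 mol.
Mass of Ag = 1.4148 mol × 107.87 g/mol = 152.61 g.
Actual mass collected = 152.61 g × 0.571 = 87.140 g.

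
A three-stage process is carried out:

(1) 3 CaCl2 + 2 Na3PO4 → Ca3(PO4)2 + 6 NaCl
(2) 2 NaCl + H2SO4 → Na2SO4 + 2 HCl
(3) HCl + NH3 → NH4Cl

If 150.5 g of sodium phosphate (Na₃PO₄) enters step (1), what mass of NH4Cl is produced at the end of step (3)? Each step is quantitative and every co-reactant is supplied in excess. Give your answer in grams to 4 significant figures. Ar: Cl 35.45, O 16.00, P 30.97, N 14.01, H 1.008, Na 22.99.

M(Na3PO4) = 3(22.99) + 30.97 + 4(16.00) = 163.94 g/mol.
M(NH4Cl) = 14.01 + 4(1.008) + 35.45 = 53.492 g/mol.
n(Na3PO4) = 150.5 / 163.94 = 0.91802 mol.
Reaction (1): Na3PO4→NaCl ratio 2:6 ⇒ n(NaCl) = 2.7541 mol.
Reaction (2): NaCl→HCl ratio 2:2 ⇒ n(HCl) = 2.7541 mol.
Reaction (3): HCl→NH4Cl ratio 1:1 ⇒ n(NH4Cl) = 2.7541 mol.
Mass of NH4Cl = 2.7541 × 53.492 = 147.32 g.

147.3 g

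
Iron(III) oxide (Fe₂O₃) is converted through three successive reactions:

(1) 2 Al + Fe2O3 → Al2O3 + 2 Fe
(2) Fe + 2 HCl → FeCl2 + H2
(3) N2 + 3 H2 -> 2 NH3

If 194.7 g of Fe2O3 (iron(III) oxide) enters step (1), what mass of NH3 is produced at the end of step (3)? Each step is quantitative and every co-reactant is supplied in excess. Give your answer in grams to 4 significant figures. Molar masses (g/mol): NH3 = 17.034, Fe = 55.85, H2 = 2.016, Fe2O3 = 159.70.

n(Fe2O3) = 194.7 / 159.70 = 1.2192 mol.
Reaction (1): Fe2O3→Fe ratio 1:2 ⇒ n(Fe) = 2.4383 mol.
Reaction (2): Fe→H2 ratio 1:1 ⇒ n(H2) = 2.4383 mol.
Reaction (3): H2→NH3 ratio 3:2 ⇒ n(NH3) = 1.6255 mol.
Mass of NH3 = 1.6255 × 17.034 = 27.690 g.

27.69 g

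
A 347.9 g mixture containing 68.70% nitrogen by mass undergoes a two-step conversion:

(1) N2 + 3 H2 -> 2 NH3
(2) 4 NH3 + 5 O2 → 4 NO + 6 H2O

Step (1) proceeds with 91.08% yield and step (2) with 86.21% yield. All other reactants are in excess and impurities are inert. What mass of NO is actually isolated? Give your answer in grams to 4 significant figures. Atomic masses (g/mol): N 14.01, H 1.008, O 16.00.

Pure N2 = 347.9 × 0.6870 = 239.01 g.
M(N2) = 2(14.01) = 28.02 g/mol.
M(NO) = 14.01 + 16.00 = 30.01 g/mol.
n(N2) = 239.01 / 28.02 = 8.5299 mol.
Step 1 (N2:NH3 = 1:2): theoretical n(NH3) = 17.060 mol; at 91.08% yield, n(NH3) = 15.538 mol.
Step 2 (NH3:NO = 4:4): theoretical n(NO) = 15.538 mol, so theoretical mass = 15.538 × 30.01 = 466.30 g.
At 86.21% yield, actual mass of NO = 466.30 × 0.8621 = 401.99 g.

402.0 g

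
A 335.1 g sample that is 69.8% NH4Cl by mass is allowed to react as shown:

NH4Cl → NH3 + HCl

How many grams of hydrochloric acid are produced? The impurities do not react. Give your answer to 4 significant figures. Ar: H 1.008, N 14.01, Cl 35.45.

159.4 g

Mass of pure NH4Cl = 335.1 g × 0.698 = 233.90 g.
M(NH4Cl) = 14.01 + 4(1.008) + 35.45 = 53.492 g/mol.
M(HCl) = 1.008 + 35.45 = 36.458 g/mol.
n(NH4Cl) = 233.90 g / 53.492 g/mol = 4.3726 mol.
From the equation the NH4Cl:HCl mole ratio is 1:1, so n(HCl) = 4.3726 × 1/1 = 4.3726 mol.
Mass of HCl = 4.3726 mol × 36.458 g/mol = 159.42 g.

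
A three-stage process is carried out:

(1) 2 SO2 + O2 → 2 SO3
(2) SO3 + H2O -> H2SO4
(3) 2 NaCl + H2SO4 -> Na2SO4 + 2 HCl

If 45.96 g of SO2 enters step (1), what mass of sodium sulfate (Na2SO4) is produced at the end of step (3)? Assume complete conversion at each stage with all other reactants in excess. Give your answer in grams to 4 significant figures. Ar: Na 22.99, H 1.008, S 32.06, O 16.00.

M(SO2) = 32.06 + 2(16.00) = 64.06 g/mol.
M(Na2SO4) = 2(22.99) + 32.06 + 4(16.00) = 142.04 g/mol.
n(SO2) = 45.96 / 64.06 = 0.71745 mol.
Reaction (1): SO2→SO3 ratio 2:2 ⇒ n(SO3) = 0.71745 mol.
Reaction (2): SO3→H2SO4 ratio 1:1 ⇒ n(H2SO4) = 0.71745 mol.
Reaction (3): H2SO4→Na2SO4 ratio 1:1 ⇒ n(Na2SO4) = 0.71745 mol.
Mass of Na2SO4 = 0.71745 × 142.04 = 101.91 g.

101.9 g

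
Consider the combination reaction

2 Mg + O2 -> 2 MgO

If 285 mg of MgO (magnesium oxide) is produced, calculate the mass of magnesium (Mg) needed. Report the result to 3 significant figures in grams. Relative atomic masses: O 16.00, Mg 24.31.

M(MgO) = 24.31 + 16.00 = 40.31 g/mol.
M(Mg) = 24.31 g/mol.
Convert: 285 mg = 0.2850 g.
n(MgO) = 0.2850 g / 40.31 g/mol = 0.007070 mol.
From the equation the MgO:Mg mole ratio is 2:2, so n(Mg) = 0.007070 × 2/2 = 0.007070 mol.
Mass of Mg = 0.007070 mol × 24.31 g/mol = 0.1719 g.

0.172 g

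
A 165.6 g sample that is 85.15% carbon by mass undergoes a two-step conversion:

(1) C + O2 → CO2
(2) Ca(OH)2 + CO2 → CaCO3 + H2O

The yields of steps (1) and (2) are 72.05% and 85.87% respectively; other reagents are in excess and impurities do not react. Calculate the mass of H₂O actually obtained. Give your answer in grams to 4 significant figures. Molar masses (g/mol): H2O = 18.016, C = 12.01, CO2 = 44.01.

Pure C = 165.6 × 0.8515 = 141.01 g.
n(C) = 141.01 / 12.01 = 11.741 mol.
Step 1 (C:CO2 = 1:1): theoretical n(CO2) = 11.741 mol; at 72.05% yield, n(CO2) = 8.4593 mol.
Step 2 (CO2:H2O = 1:1): theoretical n(H2O) = 8.4593 mol, so theoretical mass = 8.4593 × 18.016 = 152.40 g.
At 85.87% yield, actual mass of H2O = 152.40 × 0.8587 = 130.87 g.

130.9 g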